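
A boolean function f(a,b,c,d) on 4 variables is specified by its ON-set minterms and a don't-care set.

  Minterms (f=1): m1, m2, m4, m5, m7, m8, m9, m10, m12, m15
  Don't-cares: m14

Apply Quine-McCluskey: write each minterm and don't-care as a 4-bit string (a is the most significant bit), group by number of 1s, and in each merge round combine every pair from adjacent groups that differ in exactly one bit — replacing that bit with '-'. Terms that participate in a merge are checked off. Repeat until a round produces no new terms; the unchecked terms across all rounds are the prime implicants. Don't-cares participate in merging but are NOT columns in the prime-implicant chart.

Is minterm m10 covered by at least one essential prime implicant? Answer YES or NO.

[col 0] 0001*, 0010*, 0100*, 0101*, 0111*, 1000*, 1001*, 1010*, 1100*, 1110*, 1111*
[col 1] -001, -010, -100, -111, 0-01, 01-1, 010-, 1-00*, 1-10*, 10-0*, 100-, 11-0*, 111-
[col 2] 1--0
Prime implicants: -001, -010, -100, -111, 0-01, 01-1, 010-, 1--0, 100-, 111-
PI chart (minterm → PIs covering it):
  1 | -001,0-01
  2 | -010  (sole → essential)
  4 | -100,010-
  5 | 0-01,01-1,010-
  7 | -111,01-1
  8 | 1--0,100-
  9 | -001,100-
  10 | -010,1--0
  12 | -100,1--0
  15 | -111,111-
Essential prime implicants: -010

YES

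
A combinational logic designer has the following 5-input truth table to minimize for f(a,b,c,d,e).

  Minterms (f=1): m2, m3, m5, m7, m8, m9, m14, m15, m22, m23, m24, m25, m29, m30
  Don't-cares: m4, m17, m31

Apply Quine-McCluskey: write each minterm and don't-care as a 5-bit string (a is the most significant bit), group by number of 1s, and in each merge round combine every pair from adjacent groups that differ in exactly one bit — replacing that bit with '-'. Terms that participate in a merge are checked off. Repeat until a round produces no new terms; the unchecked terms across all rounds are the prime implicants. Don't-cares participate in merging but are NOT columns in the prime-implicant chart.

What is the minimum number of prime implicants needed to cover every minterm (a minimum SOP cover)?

6

Round 0: 00010✓ 00011✓ 00100✓ 00101✓ 00111✓ 01000✓ 01001✓ 01110✓ 01111✓ 10001✓ 10110✓ 10111✓ 11000✓ 11001✓ 11101✓ 11110✓ 11111✓
Round 1: -0111✓ -1000✓ -1001✓ -1110✓ -1111✓ 0-111✓ 00-11 0001- 001-1 0010- 0100-✓ 0111-✓ 1-001 1-110✓ 1-111✓ 1011-✓ 11-01 1100-✓ 111-1 1111-✓
Round 2: --111 -100- -111- 1-11-
PIs = {--111, -100-, -111-, 00-11, 0001-, 001-1, 0010-, 1-001, 1-11-, 11-01, 111-1}
Coverage chart:
  m2: 0001- ←essential
  m3: 00-11,0001-
  m5: 001-1,0010-
  m7: --111,00-11,001-1
  m8: -100- ←essential
  m9: -100- ←essential
  m14: -111- ←essential
  m15: --111,-111-
  m22: 1-11- ←essential
  m23: --111,1-11-
  m24: -100- ←essential
  m25: -100-,1-001,11-01
  m29: 11-01,111-1
  m30: -111-,1-11-
Essential: -100-, -111-, 0001-, 1-11-
Petrick residual → 001-1, 11-01
Min cover (6 terms): bc'd' + bcd + a'b'c'd + a'b'ce + acd + abd'e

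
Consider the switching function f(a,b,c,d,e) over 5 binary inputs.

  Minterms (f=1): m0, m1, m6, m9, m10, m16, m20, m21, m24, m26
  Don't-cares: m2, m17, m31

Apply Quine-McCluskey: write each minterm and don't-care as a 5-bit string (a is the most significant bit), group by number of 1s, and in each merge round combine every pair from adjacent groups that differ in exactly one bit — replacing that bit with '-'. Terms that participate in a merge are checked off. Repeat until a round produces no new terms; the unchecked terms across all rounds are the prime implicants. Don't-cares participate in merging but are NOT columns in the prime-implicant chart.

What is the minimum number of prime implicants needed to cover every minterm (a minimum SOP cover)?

size-2^0 implicants → 00000(✓)  00001(✓)  00010(✓)  00110(✓)  01001(✓)  01010(✓)  10000(✓)  10001(✓)  10100(✓)  10101(✓)  11000(✓)  11010(✓)  11111
size-2^1 implicants → -0000(✓)  -0001(✓)  -1010  0-001  0-010  00-10  000-0  0000-(✓)  1-000  10-00(✓)  10-01(✓)  1000-(✓)  1010-(✓)  110-0
size-2^2 implicants → -000-  10-0-
Unchecked terms (primes): -000-, -1010, 0-001, 0-010, 00-10, 000-0, 1-000, 10-0-, 110-0, 11111
Minterm coverage:
  m0 ⊆ -000-,000-0
  m1 ⊆ -000-,0-001
  m6 ⊆ 00-10 [E]
  m9 ⊆ 0-001 [E]
  m10 ⊆ -1010,0-010
  m16 ⊆ -000-,1-000,10-0-
  m20 ⊆ 10-0- [E]
  m21 ⊆ 10-0- [E]
  m24 ⊆ 1-000,110-0
  m26 ⊆ -1010,110-0
E = {0-001, 00-10, 10-0-}
Petrick residual → -000-, -1010, 1-000
Cover = b'c'd' + bc'de' + a'c'd'e + a'b'de' + ac'd'e' + ab'd'  |cover|=6

6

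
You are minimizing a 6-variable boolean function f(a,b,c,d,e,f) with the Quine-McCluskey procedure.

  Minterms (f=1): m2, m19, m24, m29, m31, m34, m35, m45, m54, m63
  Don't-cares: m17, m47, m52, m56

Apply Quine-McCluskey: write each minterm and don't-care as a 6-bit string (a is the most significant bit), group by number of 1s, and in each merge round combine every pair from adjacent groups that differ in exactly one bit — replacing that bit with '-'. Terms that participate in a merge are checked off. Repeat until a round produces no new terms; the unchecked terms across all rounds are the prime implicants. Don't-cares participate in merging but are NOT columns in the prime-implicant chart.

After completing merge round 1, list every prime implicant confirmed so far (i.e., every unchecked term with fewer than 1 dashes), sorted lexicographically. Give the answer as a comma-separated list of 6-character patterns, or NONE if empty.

Round 0: 000010✓ 010001✓ 010011✓ 011000✓ 011101✓ 011111✓ 100010✓ 100011✓ 101101✓ 101111✓ 110100✓ 110110✓ 111000✓ 111111✓
Round 1: -00010 -11000 -11111 0100-1 0111-1 1-1111 10001- 1011-1 1101-0
PIs = {-00010, -11000, -11111, 0100-1, 0111-1, 1-1111, 10001-, 1011-1, 1101-0}

NONE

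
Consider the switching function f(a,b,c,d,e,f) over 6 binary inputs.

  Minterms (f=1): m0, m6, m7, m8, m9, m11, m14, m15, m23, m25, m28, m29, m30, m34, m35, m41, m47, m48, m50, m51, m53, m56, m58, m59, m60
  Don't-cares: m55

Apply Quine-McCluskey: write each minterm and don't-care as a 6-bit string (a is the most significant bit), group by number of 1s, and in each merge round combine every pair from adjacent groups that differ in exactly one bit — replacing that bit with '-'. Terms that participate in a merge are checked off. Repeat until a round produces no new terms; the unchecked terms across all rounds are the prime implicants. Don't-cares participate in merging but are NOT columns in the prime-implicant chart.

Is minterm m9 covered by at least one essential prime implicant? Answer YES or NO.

[col 0] 000000*, 000110*, 000111*, 001000*, 001001*, 001011*, 001110*, 001111*, 010111*, 011001*, 011100*, 011101*, 011110*, 100010*, 100011*, 101001*, 101111*, 110000*, 110010*, 110011*, 110101*, 110111*, 111000*, 111010*, 111011*, 111100*
[col 1] -01001, -01111, -10111, -11100, 0-0111, 0-1001, 0-1110, 00-000, 00-110*, 00-111*, 00011-*, 001-11, 0010-1, 00100-, 00111-*, 011-01, 0111-0, 01110-, 1-0010*, 1-0011*, 10001-*, 11-000*, 11-010*, 11-011*, 110-11, 1100-0*, 11001-*, 1101-1, 111-00, 1110-0*, 11101-*
[col 2] 00-11-, 1-001-, 11-0-0, 11-01-
Prime implicants: -01001, -01111, -10111, -11100, 0-0111, 0-1001, 0-1110, 00-000, 00-11-, 001-11, 0010-1, 00100-, 011-01, 0111-0, 01110-, 1-001-, 11-0-0, 11-01-, 110-11, 1101-1, 111-00
PI chart (minterm → PIs covering it):
  0 | 00-000  (sole → essential)
  6 | 00-11-  (sole → essential)
  7 | 0-0111,00-11-
  8 | 00-000,00100-
  9 | -01001,0-1001,0010-1,00100-
  11 | 001-11,0010-1
  14 | 0-1110,00-11-
  15 | -01111,00-11-,001-11
  23 | -10111,0-0111
  25 | 0-1001,011-01
  28 | -11100,0111-0,01110-
  29 | 011-01,01110-
  30 | 0-1110,0111-0
  34 | 1-001-  (sole → essential)
  35 | 1-001-  (sole → essential)
  41 | -01001  (sole → essential)
  47 | -01111  (sole → essential)
  48 | 11-0-0  (sole → essential)
  50 | 1-001-,11-0-0,11-01-
  51 | 1-001-,11-01-,110-11
  53 | 1101-1  (sole → essential)
  56 | 11-0-0,111-00
  58 | 11-0-0,11-01-
  59 | 11-01-  (sole → essential)
  60 | -11100,111-00
Essential prime implicants: -01001, -01111, 00-000, 00-11-, 1-001-, 11-0-0, 11-01-, 1101-1

YES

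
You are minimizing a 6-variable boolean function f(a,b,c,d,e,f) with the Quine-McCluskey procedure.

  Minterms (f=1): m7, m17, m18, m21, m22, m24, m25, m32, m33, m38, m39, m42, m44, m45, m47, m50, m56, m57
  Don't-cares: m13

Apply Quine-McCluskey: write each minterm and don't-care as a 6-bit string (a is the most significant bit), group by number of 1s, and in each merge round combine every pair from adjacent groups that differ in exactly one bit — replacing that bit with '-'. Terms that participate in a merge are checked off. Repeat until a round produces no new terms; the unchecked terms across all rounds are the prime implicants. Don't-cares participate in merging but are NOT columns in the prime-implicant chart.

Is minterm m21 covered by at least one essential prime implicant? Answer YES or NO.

YES

size-2^0 implicants → 000111(✓)  001101(✓)  010001(✓)  010010(✓)  010101(✓)  010110(✓)  011000(✓)  011001(✓)  100000(✓)  100001(✓)  100110(✓)  100111(✓)  101010  101100(✓)  101101(✓)  101111(✓)  110010(✓)  111000(✓)  111001(✓)
size-2^1 implicants → -00111  -01101  -10010  -11000(✓)  -11001(✓)  01-001  010-01  010-10  01100-(✓)  10-111  10000-  10011-  1011-1  10110-  11100-(✓)
size-2^2 implicants → -1100-
Unchecked terms (primes): -00111, -01101, -10010, -1100-, 01-001, 010-01, 010-10, 10-111, 10000-, 10011-, 101010, 1011-1, 10110-
Minterm coverage:
  m7 ⊆ -00111 [E]
  m17 ⊆ 01-001,010-01
  m18 ⊆ -10010,010-10
  m21 ⊆ 010-01 [E]
  m22 ⊆ 010-10 [E]
  m24 ⊆ -1100- [E]
  m25 ⊆ -1100-,01-001
  m32 ⊆ 10000- [E]
  m33 ⊆ 10000- [E]
  m38 ⊆ 10011- [E]
  m39 ⊆ -00111,10-111,10011-
  m42 ⊆ 101010 [E]
  m44 ⊆ 10110- [E]
  m45 ⊆ -01101,1011-1,10110-
  m47 ⊆ 10-111,1011-1
  m50 ⊆ -10010 [E]
  m56 ⊆ -1100- [E]
  m57 ⊆ -1100- [E]
E = {-00111, -10010, -1100-, 010-01, 010-10, 10000-, 10011-, 101010, 10110-}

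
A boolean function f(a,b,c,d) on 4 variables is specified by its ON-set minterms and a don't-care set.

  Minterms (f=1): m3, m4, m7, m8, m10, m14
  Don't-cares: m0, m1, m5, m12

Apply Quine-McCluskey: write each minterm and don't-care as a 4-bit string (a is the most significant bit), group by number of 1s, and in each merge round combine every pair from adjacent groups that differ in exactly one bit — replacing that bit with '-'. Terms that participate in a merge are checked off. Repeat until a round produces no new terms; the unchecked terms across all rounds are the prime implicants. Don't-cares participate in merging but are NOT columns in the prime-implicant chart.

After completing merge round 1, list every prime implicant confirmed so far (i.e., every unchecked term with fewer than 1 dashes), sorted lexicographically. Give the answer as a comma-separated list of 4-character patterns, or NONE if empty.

size-2^0 implicants → 0000(✓)  0001(✓)  0011(✓)  0100(✓)  0101(✓)  0111(✓)  1000(✓)  1010(✓)  1100(✓)  1110(✓)
size-2^1 implicants → -000(✓)  -100(✓)  0-00(✓)  0-01(✓)  0-11(✓)  00-1(✓)  000-(✓)  01-1(✓)  010-(✓)  1-00(✓)  1-10(✓)  10-0(✓)  11-0(✓)
size-2^2 implicants → --00  0--1  0-0-  1--0
Unchecked terms (primes): --00, 0--1, 0-0-, 1--0

NONE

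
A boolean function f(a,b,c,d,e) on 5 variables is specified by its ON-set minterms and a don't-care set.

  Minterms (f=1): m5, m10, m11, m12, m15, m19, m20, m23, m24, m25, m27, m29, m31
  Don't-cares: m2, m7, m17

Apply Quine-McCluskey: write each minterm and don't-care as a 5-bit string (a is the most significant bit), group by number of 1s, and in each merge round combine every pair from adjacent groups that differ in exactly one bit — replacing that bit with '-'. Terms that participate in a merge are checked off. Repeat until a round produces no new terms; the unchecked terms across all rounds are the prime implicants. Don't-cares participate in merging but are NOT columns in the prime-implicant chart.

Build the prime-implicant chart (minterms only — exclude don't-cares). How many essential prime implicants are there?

5

size-2^0 implicants → 00010(✓)  00101(✓)  00111(✓)  01010(✓)  01011(✓)  01100  01111(✓)  10001(✓)  10011(✓)  10100  10111(✓)  11000(✓)  11001(✓)  11011(✓)  11101(✓)  11111(✓)
size-2^1 implicants → -0111(✓)  -1011(✓)  -1111(✓)  0-010  0-111(✓)  001-1  01-11(✓)  0101-  1-001(✓)  1-011(✓)  1-111(✓)  10-11(✓)  100-1(✓)  11-01(✓)  11-11(✓)  110-1(✓)  1100-  111-1(✓)
size-2^2 implicants → --111  -1-11  1--11  1-0-1  11--1
Unchecked terms (primes): --111, -1-11, 0-010, 001-1, 0101-, 01100, 1--11, 1-0-1, 10100, 11--1, 1100-
Minterm coverage:
  m5 ⊆ 001-1 [E]
  m10 ⊆ 0-010,0101-
  m11 ⊆ -1-11,0101-
  m12 ⊆ 01100 [E]
  m15 ⊆ --111,-1-11
  m19 ⊆ 1--11,1-0-1
  m20 ⊆ 10100 [E]
  m23 ⊆ --111,1--11
  m24 ⊆ 1100- [E]
  m25 ⊆ 1-0-1,11--1,1100-
  m27 ⊆ -1-11,1--11,1-0-1,11--1
  m29 ⊆ 11--1 [E]
  m31 ⊆ --111,-1-11,1--11,11--1
E = {001-1, 01100, 10100, 11--1, 1100-}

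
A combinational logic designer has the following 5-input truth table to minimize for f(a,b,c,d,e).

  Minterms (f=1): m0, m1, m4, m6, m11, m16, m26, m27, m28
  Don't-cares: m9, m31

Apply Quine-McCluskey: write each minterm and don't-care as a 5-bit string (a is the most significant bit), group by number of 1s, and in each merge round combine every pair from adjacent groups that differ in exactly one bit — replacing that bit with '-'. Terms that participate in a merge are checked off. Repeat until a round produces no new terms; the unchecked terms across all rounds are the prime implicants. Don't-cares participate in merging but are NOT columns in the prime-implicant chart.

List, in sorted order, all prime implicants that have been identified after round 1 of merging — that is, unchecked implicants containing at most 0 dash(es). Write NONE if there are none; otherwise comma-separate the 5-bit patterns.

Round 0: 00000✓ 00001✓ 00100✓ 00110✓ 01001✓ 01011✓ 10000✓ 11010✓ 11011✓ 11100 11111✓
Round 1: -0000 -1011 0-001 00-00 0000- 001-0 010-1 11-11 1101-
PIs = {-0000, -1011, 0-001, 00-00, 0000-, 001-0, 010-1, 11-11, 1101-, 11100}

11100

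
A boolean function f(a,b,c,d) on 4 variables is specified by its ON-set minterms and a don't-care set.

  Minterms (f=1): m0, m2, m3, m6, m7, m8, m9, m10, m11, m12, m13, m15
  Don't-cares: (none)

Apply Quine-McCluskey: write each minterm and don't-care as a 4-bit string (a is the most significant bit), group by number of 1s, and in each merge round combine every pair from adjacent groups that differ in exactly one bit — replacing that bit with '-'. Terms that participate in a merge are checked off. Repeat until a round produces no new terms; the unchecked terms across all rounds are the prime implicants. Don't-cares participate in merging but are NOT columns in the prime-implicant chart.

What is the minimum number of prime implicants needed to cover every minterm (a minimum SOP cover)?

size-2^0 implicants → 0000(✓)  0010(✓)  0011(✓)  0110(✓)  0111(✓)  1000(✓)  1001(✓)  1010(✓)  1011(✓)  1100(✓)  1101(✓)  1111(✓)
size-2^1 implicants → -000(✓)  -010(✓)  -011(✓)  -111(✓)  0-10(✓)  0-11(✓)  00-0(✓)  001-(✓)  011-(✓)  1-00(✓)  1-01(✓)  1-11(✓)  10-0(✓)  10-1(✓)  100-(✓)  101-(✓)  11-1(✓)  110-(✓)
size-2^2 implicants → --11  -0-0  -01-  0-1-  1--1  1-0-  10--
Unchecked terms (primes): --11, -0-0, -01-, 0-1-, 1--1, 1-0-, 10--
Minterm coverage:
  m0 ⊆ -0-0 [E]
  m2 ⊆ -0-0,-01-,0-1-
  m3 ⊆ --11,-01-,0-1-
  m6 ⊆ 0-1- [E]
  m7 ⊆ --11,0-1-
  m8 ⊆ -0-0,1-0-,10--
  m9 ⊆ 1--1,1-0-,10--
  m10 ⊆ -0-0,-01-,10--
  m11 ⊆ --11,-01-,1--1,10--
  m12 ⊆ 1-0- [E]
  m13 ⊆ 1--1,1-0-
  m15 ⊆ --11,1--1
E = {-0-0, 0-1-, 1-0-}
Petrick residual → --11
Cover = cd + b'd' + a'c + ac'  |cover|=4

4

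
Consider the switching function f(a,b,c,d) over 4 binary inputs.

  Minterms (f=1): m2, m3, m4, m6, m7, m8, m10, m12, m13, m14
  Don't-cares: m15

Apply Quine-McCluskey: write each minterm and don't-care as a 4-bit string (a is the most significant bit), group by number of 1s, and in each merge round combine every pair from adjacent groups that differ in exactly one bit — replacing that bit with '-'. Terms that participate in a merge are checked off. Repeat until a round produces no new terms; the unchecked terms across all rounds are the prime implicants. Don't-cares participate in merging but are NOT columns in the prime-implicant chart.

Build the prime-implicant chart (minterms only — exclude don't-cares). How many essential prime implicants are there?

size-2^0 implicants → 0010(✓)  0011(✓)  0100(✓)  0110(✓)  0111(✓)  1000(✓)  1010(✓)  1100(✓)  1101(✓)  1110(✓)  1111(✓)
size-2^1 implicants → -010(✓)  -100(✓)  -110(✓)  -111(✓)  0-10(✓)  0-11(✓)  001-(✓)  01-0(✓)  011-(✓)  1-00(✓)  1-10(✓)  10-0(✓)  11-0(✓)  11-1(✓)  110-(✓)  111-(✓)
size-2^2 implicants → --10  -1-0  -11-  0-1-  1--0  11--
Unchecked terms (primes): --10, -1-0, -11-, 0-1-, 1--0, 11--
Minterm coverage:
  m2 ⊆ --10,0-1-
  m3 ⊆ 0-1- [E]
  m4 ⊆ -1-0 [E]
  m6 ⊆ --10,-1-0,-11-,0-1-
  m7 ⊆ -11-,0-1-
  m8 ⊆ 1--0 [E]
  m10 ⊆ --10,1--0
  m12 ⊆ -1-0,1--0,11--
  m13 ⊆ 11-- [E]
  m14 ⊆ --10,-1-0,-11-,1--0,11--
E = {-1-0, 0-1-, 1--0, 11--}

4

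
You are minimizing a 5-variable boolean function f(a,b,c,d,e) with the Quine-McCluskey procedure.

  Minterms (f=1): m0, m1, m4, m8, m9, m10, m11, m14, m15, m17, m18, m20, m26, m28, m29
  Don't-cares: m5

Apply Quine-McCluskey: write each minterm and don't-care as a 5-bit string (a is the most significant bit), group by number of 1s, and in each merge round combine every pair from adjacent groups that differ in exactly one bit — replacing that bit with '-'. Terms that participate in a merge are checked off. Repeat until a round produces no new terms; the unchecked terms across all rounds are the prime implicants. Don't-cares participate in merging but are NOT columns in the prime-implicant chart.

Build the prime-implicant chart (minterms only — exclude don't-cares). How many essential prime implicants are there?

4

[col 0] 00000*, 00001*, 00100*, 00101*, 01000*, 01001*, 01010*, 01011*, 01110*, 01111*, 10001*, 10010*, 10100*, 11010*, 11100*, 11101*
[col 1] -0001, -0100, -1010, 0-000*, 0-001*, 00-00*, 00-01*, 0000-*, 0010-*, 01-10*, 01-11*, 010-0*, 010-1*, 0100-*, 0101-*, 0111-*, 1-010, 1-100, 1110-
[col 2] 0-00-, 00-0-, 01-1-, 010--
Prime implicants: -0001, -0100, -1010, 0-00-, 00-0-, 01-1-, 010--, 1-010, 1-100, 1110-
PI chart (minterm → PIs covering it):
  0 | 0-00-,00-0-
  1 | -0001,0-00-,00-0-
  4 | -0100,00-0-
  8 | 0-00-,010--
  9 | 0-00-,010--
  10 | -1010,01-1-,010--
  11 | 01-1-,010--
  14 | 01-1-  (sole → essential)
  15 | 01-1-  (sole → essential)
  17 | -0001  (sole → essential)
  18 | 1-010  (sole → essential)
  20 | -0100,1-100
  26 | -1010,1-010
  28 | 1-100,1110-
  29 | 1110-  (sole → essential)
Essential prime implicants: -0001, 01-1-, 1-010, 1110-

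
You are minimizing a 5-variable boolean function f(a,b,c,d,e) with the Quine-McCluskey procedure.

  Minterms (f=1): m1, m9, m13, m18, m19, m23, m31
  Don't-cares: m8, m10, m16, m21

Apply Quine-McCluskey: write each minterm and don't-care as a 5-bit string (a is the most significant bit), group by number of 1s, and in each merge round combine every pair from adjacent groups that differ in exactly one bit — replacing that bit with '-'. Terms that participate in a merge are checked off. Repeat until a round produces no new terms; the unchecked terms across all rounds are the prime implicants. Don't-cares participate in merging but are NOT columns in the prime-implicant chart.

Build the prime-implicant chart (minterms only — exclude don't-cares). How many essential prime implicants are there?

3

[col 0] 00001*, 01000*, 01001*, 01010*, 01101*, 10000*, 10010*, 10011*, 10101*, 10111*, 11111*
[col 1] 0-001, 01-01, 010-0, 0100-, 1-111, 10-11, 100-0, 1001-, 101-1
Prime implicants: 0-001, 01-01, 010-0, 0100-, 1-111, 10-11, 100-0, 1001-, 101-1
PI chart (minterm → PIs covering it):
  1 | 0-001  (sole → essential)
  9 | 0-001,01-01,0100-
  13 | 01-01  (sole → essential)
  18 | 100-0,1001-
  19 | 10-11,1001-
  23 | 1-111,10-11,101-1
  31 | 1-111  (sole → essential)
Essential prime implicants: 0-001, 01-01, 1-111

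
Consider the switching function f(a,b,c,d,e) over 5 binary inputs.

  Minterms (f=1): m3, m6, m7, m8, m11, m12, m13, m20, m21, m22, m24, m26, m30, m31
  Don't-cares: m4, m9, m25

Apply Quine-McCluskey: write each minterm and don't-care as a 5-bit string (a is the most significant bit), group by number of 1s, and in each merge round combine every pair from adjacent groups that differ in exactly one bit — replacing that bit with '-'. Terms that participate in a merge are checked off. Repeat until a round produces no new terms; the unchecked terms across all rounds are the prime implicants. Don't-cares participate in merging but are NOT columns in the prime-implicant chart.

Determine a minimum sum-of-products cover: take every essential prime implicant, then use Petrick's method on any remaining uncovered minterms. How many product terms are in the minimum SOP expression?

size-2^0 implicants → 00011(✓)  00100(✓)  00110(✓)  00111(✓)  01000(✓)  01001(✓)  01011(✓)  01100(✓)  01101(✓)  10100(✓)  10101(✓)  10110(✓)  11000(✓)  11001(✓)  11010(✓)  11110(✓)  11111(✓)
size-2^1 implicants → -0100(✓)  -0110(✓)  -1000(✓)  -1001(✓)  0-011  0-100  00-11  001-0(✓)  0011-  01-00(✓)  01-01(✓)  010-1  0100-(✓)  0110-(✓)  1-110  101-0(✓)  1010-  11-10  110-0  1100-(✓)  1111-
size-2^2 implicants → -01-0  -100-  01-0-
Unchecked terms (primes): -01-0, -100-, 0-011, 0-100, 00-11, 0011-, 01-0-, 010-1, 1-110, 1010-, 11-10, 110-0, 1111-
Minterm coverage:
  m3 ⊆ 0-011,00-11
  m6 ⊆ -01-0,0011-
  m7 ⊆ 00-11,0011-
  m8 ⊆ -100-,01-0-
  m11 ⊆ 0-011,010-1
  m12 ⊆ 0-100,01-0-
  m13 ⊆ 01-0- [E]
  m20 ⊆ -01-0,1010-
  m21 ⊆ 1010- [E]
  m22 ⊆ -01-0,1-110
  m24 ⊆ -100-,110-0
  m26 ⊆ 11-10,110-0
  m30 ⊆ 1-110,11-10,1111-
  m31 ⊆ 1111- [E]
E = {01-0-, 1010-, 1111-}
Petrick residual → -01-0, 0-011, 00-11, 110-0
Cover = b'ce' + a'c'de + a'b'de + a'bd' + ab'cd' + abc'e' + abcd  |cover|=7

7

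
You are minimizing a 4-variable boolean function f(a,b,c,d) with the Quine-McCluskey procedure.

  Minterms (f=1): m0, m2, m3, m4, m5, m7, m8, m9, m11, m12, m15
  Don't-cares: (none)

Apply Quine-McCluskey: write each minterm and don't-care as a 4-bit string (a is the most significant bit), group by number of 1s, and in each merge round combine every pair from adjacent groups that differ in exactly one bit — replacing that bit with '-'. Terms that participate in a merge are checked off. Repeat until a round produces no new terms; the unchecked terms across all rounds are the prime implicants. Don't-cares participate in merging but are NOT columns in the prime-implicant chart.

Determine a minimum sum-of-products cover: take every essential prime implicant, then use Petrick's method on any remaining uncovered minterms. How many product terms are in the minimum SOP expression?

5

size-2^0 implicants → 0000(✓)  0010(✓)  0011(✓)  0100(✓)  0101(✓)  0111(✓)  1000(✓)  1001(✓)  1011(✓)  1100(✓)  1111(✓)
size-2^1 implicants → -000(✓)  -011(✓)  -100(✓)  -111(✓)  0-00(✓)  0-11(✓)  00-0  001-  01-1  010-  1-00(✓)  1-11(✓)  10-1  100-
size-2^2 implicants → --00  --11
Unchecked terms (primes): --00, --11, 00-0, 001-, 01-1, 010-, 10-1, 100-
Minterm coverage:
  m0 ⊆ --00,00-0
  m2 ⊆ 00-0,001-
  m3 ⊆ --11,001-
  m4 ⊆ --00,010-
  m5 ⊆ 01-1,010-
  m7 ⊆ --11,01-1
  m8 ⊆ --00,100-
  m9 ⊆ 10-1,100-
  m11 ⊆ --11,10-1
  m12 ⊆ --00 [E]
  m15 ⊆ --11 [E]
E = {--00, --11}
Petrick residual → 00-0, 01-1, 10-1
Cover = c'd' + cd + a'b'd' + a'bd + ab'd  |cover|=5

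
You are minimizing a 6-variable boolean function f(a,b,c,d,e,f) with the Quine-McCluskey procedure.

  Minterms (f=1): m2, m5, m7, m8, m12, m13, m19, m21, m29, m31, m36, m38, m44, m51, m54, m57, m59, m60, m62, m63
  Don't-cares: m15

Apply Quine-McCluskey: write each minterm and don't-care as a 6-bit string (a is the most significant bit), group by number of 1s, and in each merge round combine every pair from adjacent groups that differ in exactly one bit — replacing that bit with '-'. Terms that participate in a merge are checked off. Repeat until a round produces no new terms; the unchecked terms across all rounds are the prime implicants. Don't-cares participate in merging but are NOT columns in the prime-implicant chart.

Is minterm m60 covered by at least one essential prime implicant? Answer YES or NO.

NO

Round 0: 000010 000101✓ 000111✓ 001000✓ 001100✓ 001101✓ 001111✓ 010011✓ 010101✓ 011101✓ 011111✓ 100100✓ 100110✓ 101100✓ 110011✓ 110110✓ 111001✓ 111011✓ 111100✓ 111110✓ 111111✓
Round 1: -01100 -10011 -11111 0-0101✓ 0-1101✓ 0-1111✓ 00-101✓ 00-111✓ 0001-1✓ 001-00 0011-1✓ 00110- 01-101✓ 0111-1✓ 1-0110 1-1100 10-100 1001-0 11-011 11-110 111-11 1110-1 1111-0 11111-
Round 2: 0--101 0-11-1 00-1-1
PIs = {-01100, -10011, -11111, 0--101, 0-11-1, 00-1-1, 000010, 001-00, 00110-, 1-0110, 1-1100, 10-100, 1001-0, 11-011, 11-110, 111-11, 1110-1, 1111-0, 11111-}
Coverage chart:
  m2: 000010 ←essential
  m5: 0--101,00-1-1
  m7: 00-1-1 ←essential
  m8: 001-00 ←essential
  m12: -01100,001-00,00110-
  m13: 0--101,0-11-1,00-1-1,00110-
  m19: -10011 ←essential
  m21: 0--101 ←essential
  m29: 0--101,0-11-1
  m31: -11111,0-11-1
  m36: 10-100,1001-0
  m38: 1-0110,1001-0
  m44: -01100,1-1100,10-100
  m51: -10011,11-011
  m54: 1-0110,11-110
  m57: 1110-1 ←essential
  m59: 11-011,111-11,1110-1
  m60: 1-1100,1111-0
  m62: 11-110,1111-0,11111-
  m63: -11111,111-11,11111-
Essential: -10011, 0--101, 00-1-1, 000010, 001-00, 1110-1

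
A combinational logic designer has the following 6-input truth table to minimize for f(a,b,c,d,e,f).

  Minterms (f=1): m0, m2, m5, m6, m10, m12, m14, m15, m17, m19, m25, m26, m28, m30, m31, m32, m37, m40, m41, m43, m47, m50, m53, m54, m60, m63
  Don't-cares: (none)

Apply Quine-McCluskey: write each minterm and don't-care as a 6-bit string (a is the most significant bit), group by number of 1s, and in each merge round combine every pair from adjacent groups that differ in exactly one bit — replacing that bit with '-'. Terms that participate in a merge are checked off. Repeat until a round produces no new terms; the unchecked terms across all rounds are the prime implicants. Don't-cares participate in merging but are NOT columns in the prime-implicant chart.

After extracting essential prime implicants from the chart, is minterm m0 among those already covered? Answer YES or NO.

size-2^0 implicants → 000000(✓)  000010(✓)  000101(✓)  000110(✓)  001010(✓)  001100(✓)  001110(✓)  001111(✓)  010001(✓)  010011(✓)  011001(✓)  011010(✓)  011100(✓)  011110(✓)  011111(✓)  100000(✓)  100101(✓)  101000(✓)  101001(✓)  101011(✓)  101111(✓)  110010(✓)  110101(✓)  110110(✓)  111100(✓)  111111(✓)
size-2^1 implicants → -00000  -00101  -01111(✓)  -11100  -11111(✓)  0-1010(✓)  0-1100(✓)  0-1110(✓)  0-1111(✓)  00-010(✓)  00-110(✓)  000-10(✓)  0000-0  001-10(✓)  0011-0(✓)  00111-(✓)  01-001  0100-1  011-10(✓)  0111-0(✓)  01111-(✓)  1-0101  1-1111(✓)  10-000  101-11  1010-1  10100-  110-10
size-2^2 implicants → --1111  0-1-10  0-11-0  0-111-  00--10
Unchecked terms (primes): --1111, -00000, -00101, -11100, 0-1-10, 0-11-0, 0-111-, 00--10, 0000-0, 01-001, 0100-1, 1-0101, 10-000, 101-11, 1010-1, 10100-, 110-10
Minterm coverage:
  m0 ⊆ -00000,0000-0
  m2 ⊆ 00--10,0000-0
  m5 ⊆ -00101 [E]
  m6 ⊆ 00--10 [E]
  m10 ⊆ 0-1-10,00--10
  m12 ⊆ 0-11-0 [E]
  m14 ⊆ 0-1-10,0-11-0,0-111-,00--10
  m15 ⊆ --1111,0-111-
  m17 ⊆ 01-001,0100-1
  m19 ⊆ 0100-1 [E]
  m25 ⊆ 01-001 [E]
  m26 ⊆ 0-1-10 [E]
  m28 ⊆ -11100,0-11-0
  m30 ⊆ 0-1-10,0-11-0,0-111-
  m31 ⊆ --1111,0-111-
  m32 ⊆ -00000,10-000
  m37 ⊆ -00101,1-0101
  m40 ⊆ 10-000,10100-
  m41 ⊆ 1010-1,10100-
  m43 ⊆ 101-11,1010-1
  m47 ⊆ --1111,101-11
  m50 ⊆ 110-10 [E]
  m53 ⊆ 1-0101 [E]
  m54 ⊆ 110-10 [E]
  m60 ⊆ -11100 [E]
  m63 ⊆ --1111 [E]
E = {--1111, -00101, -11100, 0-1-10, 0-11-0, 00--10, 01-001, 0100-1, 1-0101, 110-10}

NO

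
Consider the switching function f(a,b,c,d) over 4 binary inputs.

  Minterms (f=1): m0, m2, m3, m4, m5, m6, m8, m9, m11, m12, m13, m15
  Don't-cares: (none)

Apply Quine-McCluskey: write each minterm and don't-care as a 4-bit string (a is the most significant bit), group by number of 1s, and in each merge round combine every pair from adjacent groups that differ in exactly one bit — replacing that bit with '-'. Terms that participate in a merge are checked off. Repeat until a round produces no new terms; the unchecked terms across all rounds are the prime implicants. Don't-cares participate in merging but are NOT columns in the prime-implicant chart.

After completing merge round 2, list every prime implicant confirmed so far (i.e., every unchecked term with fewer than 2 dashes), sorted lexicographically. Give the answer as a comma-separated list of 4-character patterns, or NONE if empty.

-011, 001-

Round 0: 0000✓ 0010✓ 0011✓ 0100✓ 0101✓ 0110✓ 1000✓ 1001✓ 1011✓ 1100✓ 1101✓ 1111✓
Round 1: -000✓ -011 -100✓ -101✓ 0-00✓ 0-10✓ 00-0✓ 001- 01-0✓ 010-✓ 1-00✓ 1-01✓ 1-11✓ 10-1✓ 100-✓ 11-1✓ 110-✓
Round 2: --00 -10- 0--0 1--1 1-0-
PIs = {--00, -011, -10-, 0--0, 001-, 1--1, 1-0-}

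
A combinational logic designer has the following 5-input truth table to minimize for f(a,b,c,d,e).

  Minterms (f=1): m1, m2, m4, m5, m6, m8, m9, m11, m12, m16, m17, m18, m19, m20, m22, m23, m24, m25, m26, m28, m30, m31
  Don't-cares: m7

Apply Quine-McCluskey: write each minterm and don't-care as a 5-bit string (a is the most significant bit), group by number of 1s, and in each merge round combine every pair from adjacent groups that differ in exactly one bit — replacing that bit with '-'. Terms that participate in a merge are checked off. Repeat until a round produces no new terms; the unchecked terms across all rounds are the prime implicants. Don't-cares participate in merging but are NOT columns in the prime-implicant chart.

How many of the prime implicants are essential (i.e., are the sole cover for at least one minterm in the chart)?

size-2^0 implicants → 00001(✓)  00010(✓)  00100(✓)  00101(✓)  00110(✓)  00111(✓)  01000(✓)  01001(✓)  01011(✓)  01100(✓)  10000(✓)  10001(✓)  10010(✓)  10011(✓)  10100(✓)  10110(✓)  10111(✓)  11000(✓)  11001(✓)  11010(✓)  11100(✓)  11110(✓)  11111(✓)
size-2^1 implicants → -0001(✓)  -0010(✓)  -0100(✓)  -0110(✓)  -0111(✓)  -1000(✓)  -1001(✓)  -1100(✓)  0-001(✓)  0-100(✓)  00-01  00-10(✓)  001-0(✓)  001-1(✓)  0010-(✓)  0011-(✓)  01-00(✓)  010-1  0100-(✓)  1-000(✓)  1-001(✓)  1-010(✓)  1-100(✓)  1-110(✓)  1-111(✓)  10-00(✓)  10-10(✓)  10-11(✓)  100-0(✓)  100-1(✓)  1000-(✓)  1001-(✓)  101-0(✓)  1011-(✓)  11-00(✓)  11-10(✓)  110-0(✓)  1100-(✓)  111-0(✓)  1111-(✓)
size-2^2 implicants → --001  --100  -0-10  -01-0  -011-  -1-00  -100-  001--  1--00(✓)  1--10(✓)  1-0-0(✓)  1-00-  1-1-0(✓)  1-11-  10--0(✓)  10-1-  100--  11--0(✓)
size-2^3 implicants → 1---0
Unchecked terms (primes): --001, --100, -0-10, -01-0, -011-, -1-00, -100-, 00-01, 001--, 010-1, 1---0, 1-00-, 1-11-, 10-1-, 100--
Minterm coverage:
  m1 ⊆ --001,00-01
  m2 ⊆ -0-10 [E]
  m4 ⊆ --100,-01-0,001--
  m5 ⊆ 00-01,001--
  m6 ⊆ -0-10,-01-0,-011-,001--
  m8 ⊆ -1-00,-100-
  m9 ⊆ --001,-100-,010-1
  m11 ⊆ 010-1 [E]
  m12 ⊆ --100,-1-00
  m16 ⊆ 1---0,1-00-,100--
  m17 ⊆ --001,1-00-,100--
  m18 ⊆ -0-10,1---0,10-1-,100--
  m19 ⊆ 10-1-,100--
  m20 ⊆ --100,-01-0,1---0
  m22 ⊆ -0-10,-01-0,-011-,1---0,1-11-,10-1-
  m23 ⊆ -011-,1-11-,10-1-
  m24 ⊆ -1-00,-100-,1---0,1-00-
  m25 ⊆ --001,-100-,1-00-
  m26 ⊆ 1---0 [E]
  m28 ⊆ --100,-1-00,1---0
  m30 ⊆ 1---0,1-11-
  m31 ⊆ 1-11- [E]
E = {-0-10, 010-1, 1---0, 1-11-}

4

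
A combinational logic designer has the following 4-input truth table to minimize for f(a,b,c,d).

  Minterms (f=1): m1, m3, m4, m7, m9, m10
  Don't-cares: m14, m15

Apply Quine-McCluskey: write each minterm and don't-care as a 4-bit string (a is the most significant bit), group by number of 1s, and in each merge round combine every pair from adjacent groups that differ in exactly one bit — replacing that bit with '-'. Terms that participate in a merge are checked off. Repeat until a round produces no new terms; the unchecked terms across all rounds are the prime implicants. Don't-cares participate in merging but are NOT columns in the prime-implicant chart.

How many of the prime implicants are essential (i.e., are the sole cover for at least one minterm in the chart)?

[col 0] 0001*, 0011*, 0100, 0111*, 1001*, 1010*, 1110*, 1111*
[col 1] -001, -111, 0-11, 00-1, 1-10, 111-
Prime implicants: -001, -111, 0-11, 00-1, 0100, 1-10, 111-
PI chart (minterm → PIs covering it):
  1 | -001,00-1
  3 | 0-11,00-1
  4 | 0100  (sole → essential)
  7 | -111,0-11
  9 | -001  (sole → essential)
  10 | 1-10  (sole → essential)
Essential prime implicants: -001, 0100, 1-10

3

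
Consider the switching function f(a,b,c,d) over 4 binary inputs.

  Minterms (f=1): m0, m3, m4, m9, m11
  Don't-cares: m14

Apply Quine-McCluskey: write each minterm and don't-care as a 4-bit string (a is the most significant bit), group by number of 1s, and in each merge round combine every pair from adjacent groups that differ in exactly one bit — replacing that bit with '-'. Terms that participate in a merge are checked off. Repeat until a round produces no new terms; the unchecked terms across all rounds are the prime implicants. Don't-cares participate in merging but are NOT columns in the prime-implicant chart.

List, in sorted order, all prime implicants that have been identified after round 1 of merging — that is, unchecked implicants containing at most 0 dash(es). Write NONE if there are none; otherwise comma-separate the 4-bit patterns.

Round 0: 0000✓ 0011✓ 0100✓ 1001✓ 1011✓ 1110
Round 1: -011 0-00 10-1
PIs = {-011, 0-00, 10-1, 1110}

1110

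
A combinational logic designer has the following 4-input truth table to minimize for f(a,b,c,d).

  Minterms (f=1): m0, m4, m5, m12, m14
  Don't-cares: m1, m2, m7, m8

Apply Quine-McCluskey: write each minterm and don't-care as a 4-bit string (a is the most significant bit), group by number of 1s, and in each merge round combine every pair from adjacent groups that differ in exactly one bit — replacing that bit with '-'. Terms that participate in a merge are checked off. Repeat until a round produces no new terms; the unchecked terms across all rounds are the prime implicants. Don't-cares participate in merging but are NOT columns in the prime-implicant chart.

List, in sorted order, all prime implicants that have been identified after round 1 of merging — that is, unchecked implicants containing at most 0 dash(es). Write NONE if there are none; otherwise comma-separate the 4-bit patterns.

NONE

Round 0: 0000✓ 0001✓ 0010✓ 0100✓ 0101✓ 0111✓ 1000✓ 1100✓ 1110✓
Round 1: -000✓ -100✓ 0-00✓ 0-01✓ 00-0 000-✓ 01-1 010-✓ 1-00✓ 11-0
Round 2: --00 0-0-
PIs = {--00, 0-0-, 00-0, 01-1, 11-0}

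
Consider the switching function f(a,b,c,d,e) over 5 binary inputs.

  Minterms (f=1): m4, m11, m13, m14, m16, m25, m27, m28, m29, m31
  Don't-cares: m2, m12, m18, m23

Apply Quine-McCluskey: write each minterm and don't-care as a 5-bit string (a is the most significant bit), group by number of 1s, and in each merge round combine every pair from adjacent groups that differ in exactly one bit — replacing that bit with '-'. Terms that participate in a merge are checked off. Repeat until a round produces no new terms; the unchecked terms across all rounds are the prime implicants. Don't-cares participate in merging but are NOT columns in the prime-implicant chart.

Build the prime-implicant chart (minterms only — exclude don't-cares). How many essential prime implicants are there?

6

[col 0] 00010*, 00100*, 01011*, 01100*, 01101*, 01110*, 10000*, 10010*, 10111*, 11001*, 11011*, 11100*, 11101*, 11111*
[col 1] -0010, -1011, -1100*, -1101*, 0-100, 011-0, 0110-*, 1-111, 100-0, 11-01*, 11-11*, 110-1*, 111-1*, 1110-*
[col 2] -110-, 11--1
Prime implicants: -0010, -1011, -110-, 0-100, 011-0, 1-111, 100-0, 11--1
PI chart (minterm → PIs covering it):
  4 | 0-100  (sole → essential)
  11 | -1011  (sole → essential)
  13 | -110-  (sole → essential)
  14 | 011-0  (sole → essential)
  16 | 100-0  (sole → essential)
  25 | 11--1  (sole → essential)
  27 | -1011,11--1
  28 | -110-  (sole → essential)
  29 | -110-,11--1
  31 | 1-111,11--1
Essential prime implicants: -1011, -110-, 0-100, 011-0, 100-0, 11--1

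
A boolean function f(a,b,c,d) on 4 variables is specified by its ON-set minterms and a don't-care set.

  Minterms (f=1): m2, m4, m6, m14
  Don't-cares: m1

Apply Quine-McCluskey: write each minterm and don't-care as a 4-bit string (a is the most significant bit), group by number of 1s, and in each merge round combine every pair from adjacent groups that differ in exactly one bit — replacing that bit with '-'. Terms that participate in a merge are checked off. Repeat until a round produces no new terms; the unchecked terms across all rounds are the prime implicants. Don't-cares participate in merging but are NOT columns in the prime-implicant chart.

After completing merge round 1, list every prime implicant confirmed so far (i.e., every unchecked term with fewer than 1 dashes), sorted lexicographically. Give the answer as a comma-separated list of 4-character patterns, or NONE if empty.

[col 0] 0001, 0010*, 0100*, 0110*, 1110*
[col 1] -110, 0-10, 01-0
Prime implicants: -110, 0-10, 0001, 01-0

0001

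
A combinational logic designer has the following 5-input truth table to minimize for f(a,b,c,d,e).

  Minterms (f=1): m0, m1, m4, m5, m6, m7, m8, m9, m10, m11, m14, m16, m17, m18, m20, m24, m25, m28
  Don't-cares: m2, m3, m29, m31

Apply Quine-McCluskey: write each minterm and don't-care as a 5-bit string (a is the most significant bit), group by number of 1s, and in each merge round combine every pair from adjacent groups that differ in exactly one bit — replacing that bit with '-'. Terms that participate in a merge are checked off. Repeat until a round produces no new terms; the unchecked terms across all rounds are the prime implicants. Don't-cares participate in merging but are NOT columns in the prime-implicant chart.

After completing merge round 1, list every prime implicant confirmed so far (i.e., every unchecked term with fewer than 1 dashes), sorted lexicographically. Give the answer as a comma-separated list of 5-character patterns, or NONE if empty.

Round 0: 00000✓ 00001✓ 00010✓ 00011✓ 00100✓ 00101✓ 00110✓ 00111✓ 01000✓ 01001✓ 01010✓ 01011✓ 01110✓ 10000✓ 10001✓ 10010✓ 10100✓ 11000✓ 11001✓ 11100✓ 11101✓ 11111✓
Round 1: -0000✓ -0001✓ -0010✓ -0100✓ -1000✓ -1001✓ 0-000✓ 0-001✓ 0-010✓ 0-011✓ 0-110✓ 00-00✓ 00-01✓ 00-10✓ 00-11✓ 000-0✓ 000-1✓ 0000-✓ 0001-✓ 001-0✓ 001-1✓ 0010-✓ 0011-✓ 01-10✓ 010-0✓ 010-1✓ 0100-✓ 0101-✓ 1-000✓ 1-001✓ 1-100✓ 10-00✓ 100-0✓ 1000-✓ 11-00✓ 11-01✓ 1100-✓ 111-1 1110-✓
Round 2: --000✓ --001✓ -0-00 -00-0 -000-✓ -100-✓ 0--10 0-0-0✓ 0-0-1✓ 0-00-✓ 0-01-✓ 00--0✓ 00--1✓ 00-0-✓ 00-1-✓ 000--✓ 001--✓ 010--✓ 1--00 1-00-✓ 11-0-
Round 3: --00- 0-0-- 00---
PIs = {--00-, -0-00, -00-0, 0--10, 0-0--, 00---, 1--00, 11-0-, 111-1}

NONE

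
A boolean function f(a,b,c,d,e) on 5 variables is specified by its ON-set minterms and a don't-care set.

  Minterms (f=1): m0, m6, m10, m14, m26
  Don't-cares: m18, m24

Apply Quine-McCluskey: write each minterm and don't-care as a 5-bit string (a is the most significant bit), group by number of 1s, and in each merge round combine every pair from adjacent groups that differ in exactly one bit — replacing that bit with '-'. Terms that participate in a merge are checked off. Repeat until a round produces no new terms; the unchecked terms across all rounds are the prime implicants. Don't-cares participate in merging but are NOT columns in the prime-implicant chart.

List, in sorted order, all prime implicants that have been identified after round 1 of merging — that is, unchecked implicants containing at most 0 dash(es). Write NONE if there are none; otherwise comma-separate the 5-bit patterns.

00000

Round 0: 00000 00110✓ 01010✓ 01110✓ 10010✓ 11000✓ 11010✓
Round 1: -1010 0-110 01-10 1-010 110-0
PIs = {-1010, 0-110, 00000, 01-10, 1-010, 110-0}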